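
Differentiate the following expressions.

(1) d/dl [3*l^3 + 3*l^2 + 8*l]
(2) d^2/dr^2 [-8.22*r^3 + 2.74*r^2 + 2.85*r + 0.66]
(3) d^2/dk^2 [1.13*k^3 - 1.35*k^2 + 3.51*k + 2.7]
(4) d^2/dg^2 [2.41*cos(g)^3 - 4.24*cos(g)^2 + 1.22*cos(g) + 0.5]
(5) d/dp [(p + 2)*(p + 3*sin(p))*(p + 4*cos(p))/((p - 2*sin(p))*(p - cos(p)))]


(1) = 9*l^2 + 6*l + 8
(2) = 5.48 - 49.32*r
(3) = 6.78*k - 2.7
(4) = -3.0275*cos(g) + 8.48*cos(2*g) - 5.4225*cos(3*g)
(5) = (-(p + 2)*(p - 2*sin(p))*(p + 3*sin(p))*(p + 4*cos(p))*(sin(p) + 1) + (p + 2)*(p + 3*sin(p))*(p - cos(p))*(p + 4*cos(p))*(2*cos(p) - 1) + (p - 2*sin(p))*(p - cos(p))*(-(p + 2)*(p + 3*sin(p))*(4*sin(p) - 1) + (p + 2)*(p + 4*cos(p))*(3*cos(p) + 1) + (p + 3*sin(p))*(p + 4*cos(p))))/((p - 2*sin(p))^2*(p - cos(p))^2)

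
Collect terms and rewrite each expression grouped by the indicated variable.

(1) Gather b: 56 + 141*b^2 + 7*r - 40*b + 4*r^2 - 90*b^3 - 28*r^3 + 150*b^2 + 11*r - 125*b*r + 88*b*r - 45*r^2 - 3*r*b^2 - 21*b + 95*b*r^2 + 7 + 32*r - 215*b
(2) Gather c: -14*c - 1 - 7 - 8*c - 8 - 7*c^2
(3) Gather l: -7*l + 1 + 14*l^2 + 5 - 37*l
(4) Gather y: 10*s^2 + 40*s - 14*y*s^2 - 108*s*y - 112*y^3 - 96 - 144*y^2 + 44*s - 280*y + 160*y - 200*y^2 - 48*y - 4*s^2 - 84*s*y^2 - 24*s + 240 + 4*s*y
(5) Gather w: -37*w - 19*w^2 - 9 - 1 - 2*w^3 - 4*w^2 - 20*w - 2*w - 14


(1) = -90*b^3 + b^2*(291 - 3*r) + b*(95*r^2 - 37*r - 276) - 28*r^3 - 41*r^2 + 50*r + 63
(2) = -7*c^2 - 22*c - 16
(3) = 14*l^2 - 44*l + 6
(4) = 6*s^2 + 60*s - 112*y^3 + y^2*(-84*s - 344) + y*(-14*s^2 - 104*s - 168) + 144
(5) = -2*w^3 - 23*w^2 - 59*w - 24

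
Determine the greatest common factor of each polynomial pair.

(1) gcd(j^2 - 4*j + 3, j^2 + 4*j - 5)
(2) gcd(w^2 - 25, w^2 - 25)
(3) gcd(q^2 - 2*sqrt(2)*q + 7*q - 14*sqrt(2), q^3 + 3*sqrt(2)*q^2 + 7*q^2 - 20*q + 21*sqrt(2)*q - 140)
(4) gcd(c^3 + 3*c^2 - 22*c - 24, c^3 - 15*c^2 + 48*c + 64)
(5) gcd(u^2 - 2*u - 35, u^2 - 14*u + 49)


(1) = gcd((j - 3)*(j - 1), (j - 1)*(j + 5)) = j - 1
(2) = gcd((w - 5)*(w + 5), (w - 5)*(w + 5)) = w^2 - 25
(3) = q^2 + q*(7 - 2*sqrt(2)) - 14*sqrt(2)
(4) = c + 1
(5) = gcd((u - 7)*(u + 5), (u - 7)^2) = u - 7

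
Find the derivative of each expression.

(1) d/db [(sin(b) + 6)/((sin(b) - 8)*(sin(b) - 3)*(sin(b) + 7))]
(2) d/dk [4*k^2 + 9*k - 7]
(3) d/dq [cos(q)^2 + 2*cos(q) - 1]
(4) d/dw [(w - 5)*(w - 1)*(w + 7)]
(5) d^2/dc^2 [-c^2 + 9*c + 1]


(1) = 2*(-sin(b)^3 - 7*sin(b)^2 + 24*sin(b) + 243)*cos(b)/((sin(b) - 8)^2*(sin(b) - 3)^2*(sin(b) + 7)^2)
(2) = 8*k + 9
(3) = -2*(cos(q) + 1)*sin(q)
(4) = 3*w^2 + 2*w - 37
(5) = -2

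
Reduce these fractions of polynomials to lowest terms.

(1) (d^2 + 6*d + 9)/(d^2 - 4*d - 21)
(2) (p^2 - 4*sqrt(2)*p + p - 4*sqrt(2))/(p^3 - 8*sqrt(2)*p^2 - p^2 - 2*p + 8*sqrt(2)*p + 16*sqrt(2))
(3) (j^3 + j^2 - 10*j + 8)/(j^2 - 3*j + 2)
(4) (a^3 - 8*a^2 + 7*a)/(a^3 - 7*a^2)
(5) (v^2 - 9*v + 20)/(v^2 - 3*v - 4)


(1) = (d + 3)/(d - 7)
(2) = (p - 4*sqrt(2))/(p^2 + p*(-8*sqrt(2) - 2) + 16*sqrt(2))
(3) = j + 4
(4) = (a - 1)/a
(5) = (v - 5)/(v + 1)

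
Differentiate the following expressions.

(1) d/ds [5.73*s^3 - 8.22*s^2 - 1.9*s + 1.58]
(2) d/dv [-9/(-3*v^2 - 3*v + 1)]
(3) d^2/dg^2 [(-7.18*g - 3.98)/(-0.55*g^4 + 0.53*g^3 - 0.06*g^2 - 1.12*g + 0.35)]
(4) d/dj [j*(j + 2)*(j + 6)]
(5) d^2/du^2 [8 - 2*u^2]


(1) = 17.19*s^2 - 16.44*s - 1.9
(2) = 27*(-2*v - 1)/(3*v^2 + 3*v - 1)^2
(3) = (26.0634*g^7 - 9.40852*g^6 - 21.282288*g^5 - 12.12732*g^4 + 44.000488*g^3 - 20.87808*g^2 - 1.920324*g + 15.781304)/(0.166375*g^12 - 0.480975*g^11 + 0.517935*g^10 + 0.762583*g^9 - 2.220003*g^8 + 1.77201*g^7 + 1.492035*g^6 - 3.20922*g^5 + 1.670697*g^4 + 1.069033*g^3 - 1.29507*g^2 + 0.4116*g - 0.042875)
(4) = 3*j^2 + 16*j + 12
(5) = -4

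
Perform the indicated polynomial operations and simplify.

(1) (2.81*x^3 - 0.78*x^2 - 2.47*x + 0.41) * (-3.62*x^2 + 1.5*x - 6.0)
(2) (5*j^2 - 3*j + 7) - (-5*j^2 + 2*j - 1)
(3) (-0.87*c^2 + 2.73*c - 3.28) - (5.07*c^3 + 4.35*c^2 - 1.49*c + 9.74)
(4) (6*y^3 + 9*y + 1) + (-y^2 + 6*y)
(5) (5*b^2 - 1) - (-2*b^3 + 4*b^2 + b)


(1) = -10.1722*x^5 + 7.0386*x^4 - 9.0886*x^3 - 0.5092*x^2 + 15.435*x - 2.46
(2) = 10*j^2 - 5*j + 8
(3) = -5.07*c^3 - 5.22*c^2 + 4.22*c - 13.02
(4) = 6*y^3 - y^2 + 15*y + 1
(5) = 2*b^3 + b^2 - b - 1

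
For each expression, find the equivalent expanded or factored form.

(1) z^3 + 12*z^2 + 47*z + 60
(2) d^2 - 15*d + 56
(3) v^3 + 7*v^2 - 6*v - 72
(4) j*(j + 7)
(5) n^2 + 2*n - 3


(1) = (z + 3)*(z + 4)*(z + 5)
(2) = (d - 8)*(d - 7)
(3) = (v - 3)*(v + 4)*(v + 6)
(4) = j^2 + 7*j
(5) = (n - 1)*(n + 3)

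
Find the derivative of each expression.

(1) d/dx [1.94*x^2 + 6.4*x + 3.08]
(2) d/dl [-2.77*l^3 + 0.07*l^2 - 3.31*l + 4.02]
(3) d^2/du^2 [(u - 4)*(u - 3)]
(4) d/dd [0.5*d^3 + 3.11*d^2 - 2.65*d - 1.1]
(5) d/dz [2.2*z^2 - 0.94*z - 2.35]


(1) = 3.88*x + 6.4
(2) = -8.31*l^2 + 0.14*l - 3.31
(3) = 2
(4) = 1.5*d^2 + 6.22*d - 2.65
(5) = 4.4*z - 0.94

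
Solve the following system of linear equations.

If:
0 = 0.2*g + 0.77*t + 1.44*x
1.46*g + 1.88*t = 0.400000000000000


Then:
g = 3.61828388131516*x + 0.41165463779738
t = -2.80994386527666*x - 0.106923282544774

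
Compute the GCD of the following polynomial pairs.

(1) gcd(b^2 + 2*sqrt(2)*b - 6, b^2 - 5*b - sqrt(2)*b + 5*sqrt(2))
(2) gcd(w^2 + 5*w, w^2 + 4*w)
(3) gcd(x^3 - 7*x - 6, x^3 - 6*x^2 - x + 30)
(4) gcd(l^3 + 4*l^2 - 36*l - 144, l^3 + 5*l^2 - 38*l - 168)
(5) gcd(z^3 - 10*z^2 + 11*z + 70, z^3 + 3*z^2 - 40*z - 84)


(1) = gcd((b - sqrt(2))*(b + 3*sqrt(2)), (b - 5)*(b - sqrt(2))) = b - sqrt(2)
(2) = w
(3) = gcd((x - 3)*(x + 1)*(x + 2), (x - 5)*(x - 3)*(x + 2)) = x^2 - x - 6
(4) = l^2 - 2*l - 24
(5) = gcd((z - 7)*(z - 5)*(z + 2), (z - 6)*(z + 2)*(z + 7)) = z + 2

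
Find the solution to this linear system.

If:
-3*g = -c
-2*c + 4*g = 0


Then:
c = 0
g = 0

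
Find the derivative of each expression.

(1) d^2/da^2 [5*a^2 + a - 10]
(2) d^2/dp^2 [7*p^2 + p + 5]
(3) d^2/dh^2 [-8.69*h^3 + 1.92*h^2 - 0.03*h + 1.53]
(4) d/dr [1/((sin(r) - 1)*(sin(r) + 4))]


(1) = 10
(2) = 14
(3) = 3.84 - 52.14*h
(4) = -(2*sin(r) + 3)*cos(r)/((sin(r) - 1)^2*(sin(r) + 4)^2)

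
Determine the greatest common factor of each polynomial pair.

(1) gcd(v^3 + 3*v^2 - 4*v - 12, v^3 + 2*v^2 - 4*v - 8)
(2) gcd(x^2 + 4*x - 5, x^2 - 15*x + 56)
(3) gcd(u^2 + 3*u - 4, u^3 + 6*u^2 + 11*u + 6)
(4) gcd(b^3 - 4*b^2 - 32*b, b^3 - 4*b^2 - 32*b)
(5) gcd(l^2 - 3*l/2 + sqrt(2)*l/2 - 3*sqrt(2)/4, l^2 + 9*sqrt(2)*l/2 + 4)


(1) = v^2 - 4
(2) = gcd((x - 1)*(x + 5), (x - 8)*(x - 7)) = 1
(3) = gcd((u - 1)*(u + 4), (u + 1)*(u + 2)*(u + 3)) = 1
(4) = gcd(b*(b - 8)*(b + 4), b*(b - 8)*(b + 4)) = b^3 - 4*b^2 - 32*b
(5) = gcd((l - 3/2)*(l + sqrt(2)/2), (l + sqrt(2)/2)*(l + 4*sqrt(2))) = l + sqrt(2)/2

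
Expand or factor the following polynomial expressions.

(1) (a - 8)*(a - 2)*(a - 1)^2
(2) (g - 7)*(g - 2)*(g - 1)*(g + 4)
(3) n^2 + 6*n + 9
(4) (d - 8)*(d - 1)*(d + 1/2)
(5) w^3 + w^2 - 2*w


(1) = a^4 - 12*a^3 + 37*a^2 - 42*a + 16
(2) = g^4 - 6*g^3 - 17*g^2 + 78*g - 56
(3) = (n + 3)^2
(4) = d^3 - 17*d^2/2 + 7*d/2 + 4
(5) = w*(w - 1)*(w + 2)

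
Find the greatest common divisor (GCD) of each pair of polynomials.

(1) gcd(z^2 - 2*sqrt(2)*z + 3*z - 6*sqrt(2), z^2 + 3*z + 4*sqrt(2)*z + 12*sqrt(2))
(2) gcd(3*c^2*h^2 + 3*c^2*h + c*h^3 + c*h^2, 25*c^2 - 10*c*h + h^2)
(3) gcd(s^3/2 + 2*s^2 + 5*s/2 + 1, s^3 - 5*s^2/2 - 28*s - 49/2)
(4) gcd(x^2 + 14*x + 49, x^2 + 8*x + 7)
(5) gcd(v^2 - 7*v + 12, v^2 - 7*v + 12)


(1) = gcd((z + 3)*(z - 2*sqrt(2)), (z + 3)*(z + 4*sqrt(2))) = z + 3
(2) = gcd(h*(3*c + h)*(c*h + c), (-5*c + h)^2) = 1
(3) = gcd((s/2 + 1/2)*(s + 1)*(s + 2), (s - 7)*(s + 1)*(s + 7/2)) = s + 1
(4) = x + 7
(5) = v^2 - 7*v + 12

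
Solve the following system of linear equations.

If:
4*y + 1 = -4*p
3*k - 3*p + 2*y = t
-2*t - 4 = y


Then:
k = -11*y/6 - 11/12
p = -y - 1/4
t = -y/2 - 2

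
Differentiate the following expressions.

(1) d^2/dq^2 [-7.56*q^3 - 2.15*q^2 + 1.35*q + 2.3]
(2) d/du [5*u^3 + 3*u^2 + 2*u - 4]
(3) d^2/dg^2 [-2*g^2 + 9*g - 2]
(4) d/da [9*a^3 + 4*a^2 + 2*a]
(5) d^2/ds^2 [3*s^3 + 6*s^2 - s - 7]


(1) = -45.36*q - 4.3
(2) = 15*u^2 + 6*u + 2
(3) = -4
(4) = 27*a^2 + 8*a + 2
(5) = 18*s + 12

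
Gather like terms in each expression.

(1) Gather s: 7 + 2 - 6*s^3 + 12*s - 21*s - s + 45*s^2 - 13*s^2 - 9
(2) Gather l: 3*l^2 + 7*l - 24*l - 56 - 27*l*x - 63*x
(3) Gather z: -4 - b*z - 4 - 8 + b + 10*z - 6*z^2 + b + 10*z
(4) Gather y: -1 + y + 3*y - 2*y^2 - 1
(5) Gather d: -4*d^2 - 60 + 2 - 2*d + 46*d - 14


(1) = -6*s^3 + 32*s^2 - 10*s
(2) = 3*l^2 + l*(-27*x - 17) - 63*x - 56
(3) = 2*b - 6*z^2 + z*(20 - b) - 16
(4) = -2*y^2 + 4*y - 2
(5) = -4*d^2 + 44*d - 72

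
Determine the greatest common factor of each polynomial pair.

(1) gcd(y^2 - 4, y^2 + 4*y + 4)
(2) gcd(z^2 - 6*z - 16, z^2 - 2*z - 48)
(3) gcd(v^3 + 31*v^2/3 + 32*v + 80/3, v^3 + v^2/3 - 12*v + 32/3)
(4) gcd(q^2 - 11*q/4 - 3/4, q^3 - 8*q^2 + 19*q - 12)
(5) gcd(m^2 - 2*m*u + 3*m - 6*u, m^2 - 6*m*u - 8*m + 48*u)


(1) = y + 2
(2) = gcd((z - 8)*(z + 2), (z - 8)*(z + 6)) = z - 8
(3) = v + 4
(4) = gcd((q - 3)*(q + 1/4), (q - 4)*(q - 3)*(q - 1)) = q - 3
(5) = gcd((m + 3)*(m - 2*u), (m - 8)*(m - 6*u)) = 1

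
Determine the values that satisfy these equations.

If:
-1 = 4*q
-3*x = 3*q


Then:
q = -1/4
x = 1/4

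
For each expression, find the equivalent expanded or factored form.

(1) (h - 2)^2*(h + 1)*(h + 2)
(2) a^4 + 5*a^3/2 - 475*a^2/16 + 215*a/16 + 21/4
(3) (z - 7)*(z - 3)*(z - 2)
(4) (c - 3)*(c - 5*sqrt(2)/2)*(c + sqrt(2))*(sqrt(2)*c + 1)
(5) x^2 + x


(1) = h^4 - h^3 - 6*h^2 + 4*h + 8
(2) = (a - 4)*(a - 3/4)*(a + 1/4)*(a + 7)
(3) = z^3 - 12*z^2 + 41*z - 42
(4) = sqrt(2)*c^4 - 3*sqrt(2)*c^3 - 2*c^3 - 13*sqrt(2)*c^2/2 + 6*c^2 - 5*c + 39*sqrt(2)*c/2 + 15
(5) = x*(x + 1)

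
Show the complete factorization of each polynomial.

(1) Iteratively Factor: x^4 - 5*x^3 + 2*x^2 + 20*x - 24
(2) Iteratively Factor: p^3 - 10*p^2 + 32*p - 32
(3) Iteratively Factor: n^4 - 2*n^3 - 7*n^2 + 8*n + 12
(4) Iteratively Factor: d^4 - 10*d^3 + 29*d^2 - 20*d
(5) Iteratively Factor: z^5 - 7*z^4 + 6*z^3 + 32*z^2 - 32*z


(1) = (x - 2)*(x^3 - 3*x^2 - 4*x + 12) = (x - 2)*(x + 2)*(x^2 - 5*x + 6) = (x - 2)^2*(x + 2)*(x - 3)
(2) = (p - 4)*(p^2 - 6*p + 8) = (p - 4)*(p - 2)*(p - 4)
(3) = (n - 3)*(n^3 + n^2 - 4*n - 4) = (n - 3)*(n - 2)*(n^2 + 3*n + 2) = (n - 3)*(n - 2)*(n + 2)*(n + 1)
(4) = (d - 4)*(d^3 - 6*d^2 + 5*d) = (d - 5)*(d - 4)*(d^2 - d) = (d - 5)*(d - 4)*(d - 1)*(d)
(5) = (z)*(z^4 - 7*z^3 + 6*z^2 + 32*z - 32) = z*(z - 1)*(z^3 - 6*z^2 + 32) = z*(z - 4)*(z - 1)*(z^2 - 2*z - 8) = z*(z - 4)^2*(z - 1)*(z + 2)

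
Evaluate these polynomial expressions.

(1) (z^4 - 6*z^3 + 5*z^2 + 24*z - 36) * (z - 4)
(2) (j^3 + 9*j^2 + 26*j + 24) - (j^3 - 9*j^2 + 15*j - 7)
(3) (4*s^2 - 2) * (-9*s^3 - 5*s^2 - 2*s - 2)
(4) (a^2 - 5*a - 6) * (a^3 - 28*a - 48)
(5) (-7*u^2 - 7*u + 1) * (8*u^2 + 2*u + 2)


(1) = z^5 - 10*z^4 + 29*z^3 + 4*z^2 - 132*z + 144
(2) = 18*j^2 + 11*j + 31
(3) = -36*s^5 - 20*s^4 + 10*s^3 + 2*s^2 + 4*s + 4
(4) = a^5 - 5*a^4 - 34*a^3 + 92*a^2 + 408*a + 288
(5) = -56*u^4 - 70*u^3 - 20*u^2 - 12*u + 2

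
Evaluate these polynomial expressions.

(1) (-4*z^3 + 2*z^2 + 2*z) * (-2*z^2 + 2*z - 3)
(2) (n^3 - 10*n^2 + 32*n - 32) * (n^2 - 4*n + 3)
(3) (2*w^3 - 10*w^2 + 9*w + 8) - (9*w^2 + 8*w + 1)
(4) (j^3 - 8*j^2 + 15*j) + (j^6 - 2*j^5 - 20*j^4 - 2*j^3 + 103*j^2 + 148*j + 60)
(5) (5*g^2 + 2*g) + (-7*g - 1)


(1) = 8*z^5 - 12*z^4 + 12*z^3 - 2*z^2 - 6*z
(2) = n^5 - 14*n^4 + 75*n^3 - 190*n^2 + 224*n - 96
(3) = 2*w^3 - 19*w^2 + w + 7
(4) = j^6 - 2*j^5 - 20*j^4 - j^3 + 95*j^2 + 163*j + 60
(5) = 5*g^2 - 5*g - 1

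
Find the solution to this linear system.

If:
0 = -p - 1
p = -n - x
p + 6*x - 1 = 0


Then:
n = 2/3
p = -1
x = 1/3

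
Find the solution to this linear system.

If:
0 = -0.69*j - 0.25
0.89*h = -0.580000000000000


Then:
h = -0.65
j = -0.36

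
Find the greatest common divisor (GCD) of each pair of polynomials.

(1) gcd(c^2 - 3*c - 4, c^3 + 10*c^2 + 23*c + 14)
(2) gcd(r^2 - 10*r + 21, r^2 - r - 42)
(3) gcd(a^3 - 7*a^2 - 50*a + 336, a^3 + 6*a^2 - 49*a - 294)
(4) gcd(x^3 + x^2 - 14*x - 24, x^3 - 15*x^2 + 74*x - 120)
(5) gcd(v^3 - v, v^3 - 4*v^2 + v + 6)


(1) = c + 1
(2) = gcd((r - 7)*(r - 3), (r - 7)*(r + 6)) = r - 7
(3) = a + 7
(4) = gcd((x - 4)*(x + 2)*(x + 3), (x - 6)*(x - 5)*(x - 4)) = x - 4
(5) = v + 1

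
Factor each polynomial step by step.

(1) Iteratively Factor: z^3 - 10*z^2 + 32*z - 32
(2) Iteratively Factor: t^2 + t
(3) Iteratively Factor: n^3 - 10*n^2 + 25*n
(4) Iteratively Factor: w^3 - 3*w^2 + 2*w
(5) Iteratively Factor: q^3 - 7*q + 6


(1) = (z - 4)*(z^2 - 6*z + 8) = (z - 4)^2*(z - 2)
(2) = (t)*(t + 1)
(3) = (n - 5)*(n^2 - 5*n) = n*(n - 5)*(n - 5)
(4) = (w - 2)*(w^2 - w) = (w - 2)*(w - 1)*(w)
(5) = (q - 2)*(q^2 + 2*q - 3) = (q - 2)*(q - 1)*(q + 3)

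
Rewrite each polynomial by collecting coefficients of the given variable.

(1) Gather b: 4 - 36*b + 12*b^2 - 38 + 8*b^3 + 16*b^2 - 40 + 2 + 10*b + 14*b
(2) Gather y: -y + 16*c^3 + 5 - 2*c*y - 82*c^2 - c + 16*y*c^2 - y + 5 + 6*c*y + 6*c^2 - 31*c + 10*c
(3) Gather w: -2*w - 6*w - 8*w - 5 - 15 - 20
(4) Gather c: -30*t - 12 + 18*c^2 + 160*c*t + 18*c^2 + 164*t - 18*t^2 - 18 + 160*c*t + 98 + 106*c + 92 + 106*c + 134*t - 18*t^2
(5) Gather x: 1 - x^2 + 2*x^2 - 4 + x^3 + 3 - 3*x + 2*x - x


(1) = 8*b^3 + 28*b^2 - 12*b - 72
(2) = 16*c^3 - 76*c^2 - 22*c + y*(16*c^2 + 4*c - 2) + 10
(3) = -16*w - 40
(4) = 36*c^2 + c*(320*t + 212) - 36*t^2 + 268*t + 160
(5) = x^3 + x^2 - 2*x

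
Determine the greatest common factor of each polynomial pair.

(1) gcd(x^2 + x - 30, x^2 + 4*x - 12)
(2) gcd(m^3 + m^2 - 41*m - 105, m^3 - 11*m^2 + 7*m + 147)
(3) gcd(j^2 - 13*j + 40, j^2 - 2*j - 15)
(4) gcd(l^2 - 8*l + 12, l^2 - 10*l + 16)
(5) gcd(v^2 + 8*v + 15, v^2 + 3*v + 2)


(1) = gcd((x - 5)*(x + 6), (x - 2)*(x + 6)) = x + 6
(2) = gcd((m - 7)*(m + 3)*(m + 5), (m - 7)^2*(m + 3)) = m^2 - 4*m - 21
(3) = gcd((j - 8)*(j - 5), (j - 5)*(j + 3)) = j - 5
(4) = gcd((l - 6)*(l - 2), (l - 8)*(l - 2)) = l - 2
(5) = 1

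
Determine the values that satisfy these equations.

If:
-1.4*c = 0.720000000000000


Then:
c = -0.51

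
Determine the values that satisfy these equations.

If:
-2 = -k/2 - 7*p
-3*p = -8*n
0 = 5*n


Then:
k = 4
n = 0
p = 0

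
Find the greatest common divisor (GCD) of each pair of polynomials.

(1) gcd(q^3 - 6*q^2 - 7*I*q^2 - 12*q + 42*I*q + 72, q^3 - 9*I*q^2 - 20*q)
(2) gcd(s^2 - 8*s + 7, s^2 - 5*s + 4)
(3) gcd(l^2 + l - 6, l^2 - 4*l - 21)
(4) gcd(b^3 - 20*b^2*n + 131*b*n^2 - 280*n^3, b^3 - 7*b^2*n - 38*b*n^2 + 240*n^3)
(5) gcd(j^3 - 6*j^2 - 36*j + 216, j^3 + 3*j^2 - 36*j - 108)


(1) = gcd((q - 6)*(q - 4*I)*(q - 3*I), q*(q - 5*I)*(q - 4*I)) = q - 4*I
(2) = gcd((s - 7)*(s - 1), (s - 4)*(s - 1)) = s - 1
(3) = l + 3
(4) = gcd((b - 8*n)*(b - 7*n)*(b - 5*n), (b - 8*n)*(b - 5*n)*(b + 6*n)) = b^2 - 13*b*n + 40*n^2
(5) = gcd((j - 6)^2*(j + 6), (j - 6)*(j + 3)*(j + 6)) = j^2 - 36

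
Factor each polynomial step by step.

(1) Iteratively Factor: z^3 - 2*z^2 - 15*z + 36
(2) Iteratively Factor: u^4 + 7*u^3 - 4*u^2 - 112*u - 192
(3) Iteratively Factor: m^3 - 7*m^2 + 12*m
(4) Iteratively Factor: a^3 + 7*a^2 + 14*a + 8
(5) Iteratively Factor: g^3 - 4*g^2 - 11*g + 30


(1) = (z - 3)*(z^2 + z - 12) = (z - 3)*(z + 4)*(z - 3)
(2) = (u + 4)*(u^3 + 3*u^2 - 16*u - 48) = (u + 3)*(u + 4)*(u^2 - 16) = (u + 3)*(u + 4)^2*(u - 4)
(3) = (m)*(m^2 - 7*m + 12) = m*(m - 3)*(m - 4)
(4) = (a + 2)*(a^2 + 5*a + 4) = (a + 2)*(a + 4)*(a + 1)
(5) = (g - 5)*(g^2 + g - 6) = (g - 5)*(g + 3)*(g - 2)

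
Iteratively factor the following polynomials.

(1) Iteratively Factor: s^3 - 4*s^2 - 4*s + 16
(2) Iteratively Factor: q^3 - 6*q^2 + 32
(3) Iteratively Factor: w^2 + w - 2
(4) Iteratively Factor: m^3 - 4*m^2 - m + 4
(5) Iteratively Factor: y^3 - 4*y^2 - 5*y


(1) = (s - 2)*(s^2 - 2*s - 8) = (s - 4)*(s - 2)*(s + 2)
(2) = (q - 4)*(q^2 - 2*q - 8) = (q - 4)*(q + 2)*(q - 4)
(3) = (w + 2)*(w - 1)
(4) = (m + 1)*(m^2 - 5*m + 4) = (m - 1)*(m + 1)*(m - 4)
(5) = (y - 5)*(y^2 + y) = y*(y - 5)*(y + 1)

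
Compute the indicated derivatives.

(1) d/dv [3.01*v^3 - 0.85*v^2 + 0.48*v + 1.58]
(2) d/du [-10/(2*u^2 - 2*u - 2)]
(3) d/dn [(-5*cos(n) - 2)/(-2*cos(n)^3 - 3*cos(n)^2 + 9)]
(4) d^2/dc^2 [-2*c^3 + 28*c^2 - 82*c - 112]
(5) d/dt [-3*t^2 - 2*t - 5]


(1) = 9.03*v^2 - 1.7*v + 0.48
(2) = 5*(2*u - 1)/(-u^2 + u + 1)^2
(3) = (27*cos(n) + 27*cos(2*n)/2 + 5*cos(3*n) + 117/2)*sin(n)/(2*cos(n)^3 + 3*cos(n)^2 - 9)^2
(4) = 56 - 12*c
(5) = -6*t - 2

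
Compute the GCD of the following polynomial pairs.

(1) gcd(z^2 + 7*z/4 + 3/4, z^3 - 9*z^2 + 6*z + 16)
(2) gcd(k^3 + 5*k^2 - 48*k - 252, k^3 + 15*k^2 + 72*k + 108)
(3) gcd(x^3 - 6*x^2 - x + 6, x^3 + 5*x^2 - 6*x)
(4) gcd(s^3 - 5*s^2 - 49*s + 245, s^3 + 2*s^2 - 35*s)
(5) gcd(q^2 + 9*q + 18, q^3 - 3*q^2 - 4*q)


(1) = gcd((z + 3/4)*(z + 1), (z - 8)*(z - 2)*(z + 1)) = z + 1
(2) = gcd((k - 7)*(k + 6)^2, (k + 3)*(k + 6)^2) = k^2 + 12*k + 36
(3) = gcd((x - 6)*(x - 1)*(x + 1), x*(x - 1)*(x + 6)) = x - 1
(4) = gcd((s - 7)*(s - 5)*(s + 7), s*(s - 5)*(s + 7)) = s^2 + 2*s - 35
(5) = gcd((q + 3)*(q + 6), q*(q - 4)*(q + 1)) = 1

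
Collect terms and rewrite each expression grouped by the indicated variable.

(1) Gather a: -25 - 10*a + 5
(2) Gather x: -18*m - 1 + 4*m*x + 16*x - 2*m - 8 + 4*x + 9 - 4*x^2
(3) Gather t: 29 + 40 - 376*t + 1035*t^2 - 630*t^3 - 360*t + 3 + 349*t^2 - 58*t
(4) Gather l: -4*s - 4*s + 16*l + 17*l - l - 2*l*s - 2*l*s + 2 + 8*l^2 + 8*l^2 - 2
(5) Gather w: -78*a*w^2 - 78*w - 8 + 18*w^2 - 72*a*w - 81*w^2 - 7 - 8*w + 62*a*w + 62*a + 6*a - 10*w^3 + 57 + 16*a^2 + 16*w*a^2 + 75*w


(1) = -10*a - 20
(2) = -20*m - 4*x^2 + x*(4*m + 20)
(3) = -630*t^3 + 1384*t^2 - 794*t + 72
(4) = 16*l^2 + l*(32 - 4*s) - 8*s
(5) = 16*a^2 + 68*a - 10*w^3 + w^2*(-78*a - 63) + w*(16*a^2 - 10*a - 11) + 42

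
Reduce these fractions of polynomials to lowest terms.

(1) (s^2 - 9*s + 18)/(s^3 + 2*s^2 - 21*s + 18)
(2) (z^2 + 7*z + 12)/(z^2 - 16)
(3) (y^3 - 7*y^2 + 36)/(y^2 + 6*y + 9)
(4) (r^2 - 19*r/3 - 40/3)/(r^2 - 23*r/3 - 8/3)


(1) = (s - 6)/(s^2 + 5*s - 6)
(2) = (z + 3)/(z - 4)
(3) = (y^3 - 7*y^2 + 36)/(y^2 + 6*y + 9)
(4) = (3*r + 5)/(3*r + 1)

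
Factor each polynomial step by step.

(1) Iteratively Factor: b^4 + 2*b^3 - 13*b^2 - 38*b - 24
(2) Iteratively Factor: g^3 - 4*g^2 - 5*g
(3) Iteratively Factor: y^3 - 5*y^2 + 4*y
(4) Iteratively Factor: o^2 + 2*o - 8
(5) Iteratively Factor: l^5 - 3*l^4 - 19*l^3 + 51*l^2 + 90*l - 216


(1) = (b + 1)*(b^3 + b^2 - 14*b - 24) = (b + 1)*(b + 3)*(b^2 - 2*b - 8) = (b + 1)*(b + 2)*(b + 3)*(b - 4)
(2) = (g - 5)*(g^2 + g) = (g - 5)*(g + 1)*(g)
(3) = (y)*(y^2 - 5*y + 4) = y*(y - 1)*(y - 4)
(4) = (o - 2)*(o + 4)
(5) = (l - 4)*(l^4 + l^3 - 15*l^2 - 9*l + 54) = (l - 4)*(l + 3)*(l^3 - 2*l^2 - 9*l + 18) = (l - 4)*(l - 2)*(l + 3)*(l^2 - 9) = (l - 4)*(l - 3)*(l - 2)*(l + 3)*(l + 3)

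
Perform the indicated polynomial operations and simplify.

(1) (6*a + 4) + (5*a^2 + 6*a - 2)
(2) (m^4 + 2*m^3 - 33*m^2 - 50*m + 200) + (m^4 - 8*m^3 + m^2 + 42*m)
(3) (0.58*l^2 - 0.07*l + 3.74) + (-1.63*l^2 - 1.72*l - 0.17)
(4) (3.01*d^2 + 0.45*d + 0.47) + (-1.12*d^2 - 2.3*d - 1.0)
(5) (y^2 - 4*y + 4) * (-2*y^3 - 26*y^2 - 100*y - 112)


(1) = 5*a^2 + 12*a + 2
(2) = 2*m^4 - 6*m^3 - 32*m^2 - 8*m + 200
(3) = -1.05*l^2 - 1.79*l + 3.57
(4) = 1.89*d^2 - 1.85*d - 0.53
(5) = -2*y^5 - 18*y^4 - 4*y^3 + 184*y^2 + 48*y - 448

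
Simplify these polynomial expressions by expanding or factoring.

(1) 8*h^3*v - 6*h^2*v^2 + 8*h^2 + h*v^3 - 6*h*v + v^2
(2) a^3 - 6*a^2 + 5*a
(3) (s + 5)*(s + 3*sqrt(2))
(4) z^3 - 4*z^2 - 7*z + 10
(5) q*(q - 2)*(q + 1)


(1) = (-4*h + v)*(-2*h + v)*(h*v + 1)
(2) = a*(a - 5)*(a - 1)
(3) = s^2 + 3*sqrt(2)*s + 5*s + 15*sqrt(2)
(4) = (z - 5)*(z - 1)*(z + 2)
(5) = q^3 - q^2 - 2*q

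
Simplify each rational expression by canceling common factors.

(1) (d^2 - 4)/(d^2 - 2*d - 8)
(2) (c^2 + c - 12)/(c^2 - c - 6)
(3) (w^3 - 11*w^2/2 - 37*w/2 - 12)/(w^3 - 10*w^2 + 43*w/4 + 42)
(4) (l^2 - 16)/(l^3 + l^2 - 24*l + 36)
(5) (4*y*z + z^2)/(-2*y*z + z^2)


(1) = (d - 2)/(d - 4)
(2) = (c + 4)/(c + 2)
(3) = (2*w + 2)/(2*w - 7)
(4) = (l^2 - 16)/(l^3 + l^2 - 24*l + 36)
(5) = (-4*y - z)/(2*y - z)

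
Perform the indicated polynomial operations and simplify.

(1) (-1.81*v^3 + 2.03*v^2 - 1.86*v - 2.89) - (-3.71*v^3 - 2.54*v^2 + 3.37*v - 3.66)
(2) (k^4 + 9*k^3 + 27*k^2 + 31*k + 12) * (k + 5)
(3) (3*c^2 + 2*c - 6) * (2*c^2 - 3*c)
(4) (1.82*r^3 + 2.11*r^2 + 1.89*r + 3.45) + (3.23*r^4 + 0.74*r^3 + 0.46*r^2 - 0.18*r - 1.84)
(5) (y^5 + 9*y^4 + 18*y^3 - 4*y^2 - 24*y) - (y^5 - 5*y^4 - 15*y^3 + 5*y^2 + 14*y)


(1) = 1.9*v^3 + 4.57*v^2 - 5.23*v + 0.77
(2) = k^5 + 14*k^4 + 72*k^3 + 166*k^2 + 167*k + 60
(3) = 6*c^4 - 5*c^3 - 18*c^2 + 18*c
(4) = 3.23*r^4 + 2.56*r^3 + 2.57*r^2 + 1.71*r + 1.61
(5) = 14*y^4 + 33*y^3 - 9*y^2 - 38*y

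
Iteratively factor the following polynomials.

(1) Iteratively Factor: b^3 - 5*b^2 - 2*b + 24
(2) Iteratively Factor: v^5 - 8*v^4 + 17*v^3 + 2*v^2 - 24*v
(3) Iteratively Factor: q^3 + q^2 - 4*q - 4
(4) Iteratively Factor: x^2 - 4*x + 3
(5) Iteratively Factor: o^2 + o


(1) = (b - 4)*(b^2 - b - 6) = (b - 4)*(b + 2)*(b - 3)
(2) = (v)*(v^4 - 8*v^3 + 17*v^2 + 2*v - 24) = v*(v - 3)*(v^3 - 5*v^2 + 2*v + 8) = v*(v - 3)*(v - 2)*(v^2 - 3*v - 4) = v*(v - 4)*(v - 3)*(v - 2)*(v + 1)
(3) = (q - 2)*(q^2 + 3*q + 2) = (q - 2)*(q + 2)*(q + 1)
(4) = (x - 1)*(x - 3)
(5) = (o + 1)*(o)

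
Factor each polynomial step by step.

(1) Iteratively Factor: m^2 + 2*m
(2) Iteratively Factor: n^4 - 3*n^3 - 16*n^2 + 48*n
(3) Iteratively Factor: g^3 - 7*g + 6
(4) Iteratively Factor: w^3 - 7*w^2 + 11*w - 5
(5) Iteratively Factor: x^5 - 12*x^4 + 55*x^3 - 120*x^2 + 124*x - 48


(1) = (m)*(m + 2)
(2) = (n - 4)*(n^3 + n^2 - 12*n) = n*(n - 4)*(n^2 + n - 12) = n*(n - 4)*(n + 4)*(n - 3)
(3) = (g + 3)*(g^2 - 3*g + 2) = (g - 2)*(g + 3)*(g - 1)
(4) = (w - 5)*(w^2 - 2*w + 1) = (w - 5)*(w - 1)*(w - 1)
(5) = (x - 3)*(x^4 - 9*x^3 + 28*x^2 - 36*x + 16) = (x - 3)*(x - 2)*(x^3 - 7*x^2 + 14*x - 8) = (x - 3)*(x - 2)^2*(x^2 - 5*x + 4) = (x - 3)*(x - 2)^2*(x - 1)*(x - 4)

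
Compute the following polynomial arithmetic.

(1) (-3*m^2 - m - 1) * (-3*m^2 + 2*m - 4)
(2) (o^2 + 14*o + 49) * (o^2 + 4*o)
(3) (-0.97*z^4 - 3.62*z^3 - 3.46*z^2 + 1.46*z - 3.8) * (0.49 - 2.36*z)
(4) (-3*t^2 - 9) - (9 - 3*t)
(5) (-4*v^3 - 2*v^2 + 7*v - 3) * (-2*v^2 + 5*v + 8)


(1) = 9*m^4 - 3*m^3 + 13*m^2 + 2*m + 4
(2) = o^4 + 18*o^3 + 105*o^2 + 196*o
(3) = 2.2892*z^5 + 8.0679*z^4 + 6.3918*z^3 - 5.141*z^2 + 9.6834*z - 1.862
(4) = -3*t^2 + 3*t - 18
(5) = 8*v^5 - 16*v^4 - 56*v^3 + 25*v^2 + 41*v - 24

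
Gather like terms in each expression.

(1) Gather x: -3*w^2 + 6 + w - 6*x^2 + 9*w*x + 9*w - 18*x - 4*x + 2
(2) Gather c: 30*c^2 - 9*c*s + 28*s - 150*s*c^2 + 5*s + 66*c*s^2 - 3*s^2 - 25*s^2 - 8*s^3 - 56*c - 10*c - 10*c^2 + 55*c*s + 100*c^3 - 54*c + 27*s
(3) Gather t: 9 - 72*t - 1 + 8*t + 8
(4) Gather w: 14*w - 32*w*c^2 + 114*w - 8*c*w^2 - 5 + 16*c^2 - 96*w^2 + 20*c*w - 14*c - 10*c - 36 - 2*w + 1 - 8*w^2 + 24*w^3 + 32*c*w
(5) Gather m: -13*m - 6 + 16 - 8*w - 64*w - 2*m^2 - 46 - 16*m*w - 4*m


(1) = -3*w^2 + 10*w - 6*x^2 + x*(9*w - 22) + 8
(2) = 100*c^3 + c^2*(20 - 150*s) + c*(66*s^2 + 46*s - 120) - 8*s^3 - 28*s^2 + 60*s
(3) = 16 - 64*t
(4) = 16*c^2 - 24*c + 24*w^3 + w^2*(-8*c - 104) + w*(-32*c^2 + 52*c + 126) - 40
(5) = -2*m^2 + m*(-16*w - 17) - 72*w - 36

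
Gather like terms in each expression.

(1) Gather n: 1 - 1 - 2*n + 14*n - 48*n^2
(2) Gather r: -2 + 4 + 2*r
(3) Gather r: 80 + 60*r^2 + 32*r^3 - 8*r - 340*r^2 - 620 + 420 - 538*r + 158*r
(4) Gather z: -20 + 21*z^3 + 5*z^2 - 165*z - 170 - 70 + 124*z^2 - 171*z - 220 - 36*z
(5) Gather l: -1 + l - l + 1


(1) = -48*n^2 + 12*n
(2) = 2*r + 2
(3) = 32*r^3 - 280*r^2 - 388*r - 120
(4) = 21*z^3 + 129*z^2 - 372*z - 480
(5) = 0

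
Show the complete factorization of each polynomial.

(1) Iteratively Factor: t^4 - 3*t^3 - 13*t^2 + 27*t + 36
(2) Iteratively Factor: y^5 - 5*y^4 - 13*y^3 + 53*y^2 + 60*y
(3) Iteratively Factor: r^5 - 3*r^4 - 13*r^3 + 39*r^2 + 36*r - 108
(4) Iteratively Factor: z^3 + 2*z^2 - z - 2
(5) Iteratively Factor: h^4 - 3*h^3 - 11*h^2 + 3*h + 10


(1) = (t + 3)*(t^3 - 6*t^2 + 5*t + 12) = (t - 3)*(t + 3)*(t^2 - 3*t - 4) = (t - 4)*(t - 3)*(t + 3)*(t + 1)
(2) = (y + 1)*(y^4 - 6*y^3 - 7*y^2 + 60*y) = (y - 5)*(y + 1)*(y^3 - y^2 - 12*y) = (y - 5)*(y + 1)*(y + 3)*(y^2 - 4*y) = (y - 5)*(y - 4)*(y + 1)*(y + 3)*(y)
(3) = (r + 3)*(r^4 - 6*r^3 + 5*r^2 + 24*r - 36) = (r - 3)*(r + 3)*(r^3 - 3*r^2 - 4*r + 12) = (r - 3)*(r + 2)*(r + 3)*(r^2 - 5*r + 6) = (r - 3)*(r - 2)*(r + 2)*(r + 3)*(r - 3)
(4) = (z + 2)*(z^2 - 1) = (z + 1)*(z + 2)*(z - 1)
(5) = (h + 2)*(h^3 - 5*h^2 - h + 5) = (h - 1)*(h + 2)*(h^2 - 4*h - 5) = (h - 1)*(h + 1)*(h + 2)*(h - 5)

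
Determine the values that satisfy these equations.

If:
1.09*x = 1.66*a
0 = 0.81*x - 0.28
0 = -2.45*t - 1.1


Then:
a = 0.23
t = -0.45
x = 0.35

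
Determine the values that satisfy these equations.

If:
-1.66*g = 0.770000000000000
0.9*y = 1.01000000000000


Then:
g = -0.46
y = 1.12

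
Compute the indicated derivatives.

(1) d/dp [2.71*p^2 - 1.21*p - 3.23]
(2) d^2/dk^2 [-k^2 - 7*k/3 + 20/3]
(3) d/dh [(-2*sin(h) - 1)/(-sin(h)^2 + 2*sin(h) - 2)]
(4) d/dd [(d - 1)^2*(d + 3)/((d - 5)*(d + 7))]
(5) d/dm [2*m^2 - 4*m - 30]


(1) = 5.42*p - 1.21
(2) = -2
(3) = 2*(-sin(h) + cos(h)^2 + 2)*cos(h)/(sin(h)^2 - 2*sin(h) + 2)^2
(4) = (d^4 + 4*d^3 - 98*d^2 - 76*d + 169)/(d^4 + 4*d^3 - 66*d^2 - 140*d + 1225)
(5) = 4*m - 4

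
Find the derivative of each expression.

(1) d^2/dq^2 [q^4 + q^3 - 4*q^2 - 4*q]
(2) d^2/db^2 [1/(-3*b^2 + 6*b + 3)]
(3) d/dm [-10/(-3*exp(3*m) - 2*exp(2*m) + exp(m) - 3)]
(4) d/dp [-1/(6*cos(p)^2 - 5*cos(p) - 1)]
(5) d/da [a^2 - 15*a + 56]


(1) = 12*q^2 + 6*q - 8
(2) = 2*(-b^2 + 2*b + 4*(b - 1)^2 + 1)/(3*(-b^2 + 2*b + 1)^3)
(3) = (-90*exp(2*m) - 40*exp(m) + 10)*exp(m)/(3*exp(3*m) + 2*exp(2*m) - exp(m) + 3)^2
(4) = (5 - 12*cos(p))*sin(p)/(-6*cos(p)^2 + 5*cos(p) + 1)^2
(5) = 2*a - 15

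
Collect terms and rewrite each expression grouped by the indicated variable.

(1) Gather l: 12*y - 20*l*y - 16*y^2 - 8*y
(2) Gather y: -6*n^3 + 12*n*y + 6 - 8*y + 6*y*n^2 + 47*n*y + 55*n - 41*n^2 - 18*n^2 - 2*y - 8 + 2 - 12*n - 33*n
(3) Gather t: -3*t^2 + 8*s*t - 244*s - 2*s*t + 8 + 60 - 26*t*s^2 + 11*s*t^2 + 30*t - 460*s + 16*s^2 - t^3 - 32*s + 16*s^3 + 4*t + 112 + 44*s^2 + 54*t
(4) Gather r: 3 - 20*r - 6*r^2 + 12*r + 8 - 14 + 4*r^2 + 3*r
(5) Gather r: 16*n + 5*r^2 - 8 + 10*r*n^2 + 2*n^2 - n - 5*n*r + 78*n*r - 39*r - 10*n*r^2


(1) = -20*l*y - 16*y^2 + 4*y
(2) = -6*n^3 - 59*n^2 + 10*n + y*(6*n^2 + 59*n - 10)
(3) = 16*s^3 + 60*s^2 - 736*s - t^3 + t^2*(11*s - 3) + t*(-26*s^2 + 6*s + 88) + 180
(4) = -2*r^2 - 5*r - 3
(5) = 2*n^2 + 15*n + r^2*(5 - 10*n) + r*(10*n^2 + 73*n - 39) - 8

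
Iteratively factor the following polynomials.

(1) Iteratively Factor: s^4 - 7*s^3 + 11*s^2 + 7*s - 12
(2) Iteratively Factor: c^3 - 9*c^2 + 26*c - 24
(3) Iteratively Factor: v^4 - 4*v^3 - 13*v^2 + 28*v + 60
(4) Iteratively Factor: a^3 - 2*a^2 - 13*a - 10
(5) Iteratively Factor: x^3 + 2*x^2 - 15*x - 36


(1) = (s + 1)*(s^3 - 8*s^2 + 19*s - 12) = (s - 4)*(s + 1)*(s^2 - 4*s + 3) = (s - 4)*(s - 3)*(s + 1)*(s - 1)
(2) = (c - 3)*(c^2 - 6*c + 8) = (c - 4)*(c - 3)*(c - 2)
(3) = (v - 5)*(v^3 + v^2 - 8*v - 12) = (v - 5)*(v + 2)*(v^2 - v - 6) = (v - 5)*(v + 2)^2*(v - 3)
(4) = (a + 1)*(a^2 - 3*a - 10) = (a - 5)*(a + 1)*(a + 2)
(5) = (x - 4)*(x^2 + 6*x + 9) = (x - 4)*(x + 3)*(x + 3)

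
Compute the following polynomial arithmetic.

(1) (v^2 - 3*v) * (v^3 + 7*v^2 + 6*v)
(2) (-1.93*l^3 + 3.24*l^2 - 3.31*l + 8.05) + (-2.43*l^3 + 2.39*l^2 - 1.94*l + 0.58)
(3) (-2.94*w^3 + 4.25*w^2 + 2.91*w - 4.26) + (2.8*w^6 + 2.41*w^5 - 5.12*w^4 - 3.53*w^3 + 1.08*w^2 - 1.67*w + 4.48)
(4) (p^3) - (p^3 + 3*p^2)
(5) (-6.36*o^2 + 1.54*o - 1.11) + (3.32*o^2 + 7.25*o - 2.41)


(1) = v^5 + 4*v^4 - 15*v^3 - 18*v^2
(2) = -4.36*l^3 + 5.63*l^2 - 5.25*l + 8.63
(3) = 2.8*w^6 + 2.41*w^5 - 5.12*w^4 - 6.47*w^3 + 5.33*w^2 + 1.24*w + 0.22
(4) = -3*p^2
(5) = -3.04*o^2 + 8.79*o - 3.52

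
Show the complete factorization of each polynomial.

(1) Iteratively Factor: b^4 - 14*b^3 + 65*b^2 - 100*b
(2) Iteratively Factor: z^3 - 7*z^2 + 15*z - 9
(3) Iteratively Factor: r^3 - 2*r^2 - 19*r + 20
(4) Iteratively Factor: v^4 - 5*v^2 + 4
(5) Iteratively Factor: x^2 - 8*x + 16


(1) = (b - 4)*(b^3 - 10*b^2 + 25*b) = (b - 5)*(b - 4)*(b^2 - 5*b) = b*(b - 5)*(b - 4)*(b - 5)
(2) = (z - 3)*(z^2 - 4*z + 3) = (z - 3)^2*(z - 1)
(3) = (r - 5)*(r^2 + 3*r - 4) = (r - 5)*(r - 1)*(r + 4)
(4) = (v + 2)*(v^3 - 2*v^2 - v + 2) = (v - 1)*(v + 2)*(v^2 - v - 2) = (v - 2)*(v - 1)*(v + 2)*(v + 1)
(5) = (x - 4)*(x - 4)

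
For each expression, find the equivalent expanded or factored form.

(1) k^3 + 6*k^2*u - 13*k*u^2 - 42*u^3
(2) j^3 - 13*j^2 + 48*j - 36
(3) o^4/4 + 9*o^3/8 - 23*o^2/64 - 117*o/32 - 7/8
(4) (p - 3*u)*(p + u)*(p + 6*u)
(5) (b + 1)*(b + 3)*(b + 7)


(1) = (k - 3*u)*(k + 2*u)*(k + 7*u)
(2) = (j - 6)^2*(j - 1)
(3) = (o/4 + 1)*(o - 7/4)*(o + 1/4)*(o + 2)
(4) = p^3 + 4*p^2*u - 15*p*u^2 - 18*u^3
(5) = b^3 + 11*b^2 + 31*b + 21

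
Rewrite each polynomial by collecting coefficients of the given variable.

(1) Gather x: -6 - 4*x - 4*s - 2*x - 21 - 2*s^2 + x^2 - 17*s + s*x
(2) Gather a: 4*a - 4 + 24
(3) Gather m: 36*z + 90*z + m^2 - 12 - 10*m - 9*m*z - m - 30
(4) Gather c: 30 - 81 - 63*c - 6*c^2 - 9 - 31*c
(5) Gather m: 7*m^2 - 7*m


(1) = -2*s^2 - 21*s + x^2 + x*(s - 6) - 27
(2) = 4*a + 20
(3) = m^2 + m*(-9*z - 11) + 126*z - 42
(4) = -6*c^2 - 94*c - 60
(5) = 7*m^2 - 7*m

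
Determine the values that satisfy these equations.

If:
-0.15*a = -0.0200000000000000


Then:
a = 0.13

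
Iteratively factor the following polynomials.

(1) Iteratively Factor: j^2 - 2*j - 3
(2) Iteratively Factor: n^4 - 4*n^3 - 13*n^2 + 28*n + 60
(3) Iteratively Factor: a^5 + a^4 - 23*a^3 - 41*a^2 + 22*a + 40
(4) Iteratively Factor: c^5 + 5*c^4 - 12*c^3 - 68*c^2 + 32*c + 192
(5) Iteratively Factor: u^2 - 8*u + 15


(1) = (j - 3)*(j + 1)
(2) = (n - 3)*(n^3 - n^2 - 16*n - 20) = (n - 5)*(n - 3)*(n^2 + 4*n + 4) = (n - 5)*(n - 3)*(n + 2)*(n + 2)
(3) = (a + 4)*(a^4 - 3*a^3 - 11*a^2 + 3*a + 10) = (a + 1)*(a + 4)*(a^3 - 4*a^2 - 7*a + 10) = (a - 1)*(a + 1)*(a + 4)*(a^2 - 3*a - 10) = (a - 1)*(a + 1)*(a + 2)*(a + 4)*(a - 5)
(4) = (c + 4)*(c^4 + c^3 - 16*c^2 - 4*c + 48) = (c - 3)*(c + 4)*(c^3 + 4*c^2 - 4*c - 16) = (c - 3)*(c + 4)^2*(c^2 - 4) = (c - 3)*(c + 2)*(c + 4)^2*(c - 2)
(5) = (u - 5)*(u - 3)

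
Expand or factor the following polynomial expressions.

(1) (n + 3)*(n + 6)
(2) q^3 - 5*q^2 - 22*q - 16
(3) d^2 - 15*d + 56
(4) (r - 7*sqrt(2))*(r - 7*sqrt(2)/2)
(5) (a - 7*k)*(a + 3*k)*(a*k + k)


(1) = n^2 + 9*n + 18
(2) = (q - 8)*(q + 1)*(q + 2)
(3) = (d - 8)*(d - 7)
(4) = r^2 - 21*sqrt(2)*r/2 + 49
(5) = a^3*k - 4*a^2*k^2 + a^2*k - 21*a*k^3 - 4*a*k^2 - 21*k^3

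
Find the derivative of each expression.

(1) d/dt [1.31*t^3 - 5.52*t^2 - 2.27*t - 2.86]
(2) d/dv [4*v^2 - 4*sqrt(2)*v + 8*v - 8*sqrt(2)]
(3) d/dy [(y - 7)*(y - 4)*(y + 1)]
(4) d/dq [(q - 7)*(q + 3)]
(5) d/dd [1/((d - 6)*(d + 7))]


(1) = 3.93*t^2 - 11.04*t - 2.27
(2) = 8*v - 4*sqrt(2) + 8
(3) = 3*y^2 - 20*y + 17
(4) = 2*q - 4
(5) = (-2*d - 1)/(d^4 + 2*d^3 - 83*d^2 - 84*d + 1764)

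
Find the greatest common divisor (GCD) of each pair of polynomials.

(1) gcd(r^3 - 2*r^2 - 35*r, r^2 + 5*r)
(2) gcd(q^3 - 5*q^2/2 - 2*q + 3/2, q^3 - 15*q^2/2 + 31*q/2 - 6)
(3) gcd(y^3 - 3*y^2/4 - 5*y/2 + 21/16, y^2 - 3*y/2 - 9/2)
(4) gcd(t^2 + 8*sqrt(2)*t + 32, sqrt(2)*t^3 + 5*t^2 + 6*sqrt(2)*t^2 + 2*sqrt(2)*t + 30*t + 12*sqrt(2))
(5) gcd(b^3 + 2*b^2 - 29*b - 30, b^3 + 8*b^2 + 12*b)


(1) = gcd(r*(r - 7)*(r + 5), r*(r + 5)) = r^2 + 5*r
(2) = gcd((q - 3)*(q - 1/2)*(q + 1), (q - 4)*(q - 3)*(q - 1/2)) = q^2 - 7*q/2 + 3/2
(3) = y + 3/2
(4) = gcd((t + 4*sqrt(2))^2, (t + 6)*(t + 2*sqrt(2))*(sqrt(2)*t + 1)) = 1
(5) = b + 6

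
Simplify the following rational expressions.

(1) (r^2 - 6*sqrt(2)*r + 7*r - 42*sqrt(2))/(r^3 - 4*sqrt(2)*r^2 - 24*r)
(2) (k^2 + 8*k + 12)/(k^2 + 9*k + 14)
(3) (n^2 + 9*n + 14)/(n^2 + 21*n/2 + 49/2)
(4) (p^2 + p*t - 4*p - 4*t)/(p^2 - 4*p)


(1) = (r + 7)/(r^2 + 2*sqrt(2)*r)
(2) = (k + 6)/(k + 7)
(3) = (2*n + 4)/(2*n + 7)
(4) = (p + t)/p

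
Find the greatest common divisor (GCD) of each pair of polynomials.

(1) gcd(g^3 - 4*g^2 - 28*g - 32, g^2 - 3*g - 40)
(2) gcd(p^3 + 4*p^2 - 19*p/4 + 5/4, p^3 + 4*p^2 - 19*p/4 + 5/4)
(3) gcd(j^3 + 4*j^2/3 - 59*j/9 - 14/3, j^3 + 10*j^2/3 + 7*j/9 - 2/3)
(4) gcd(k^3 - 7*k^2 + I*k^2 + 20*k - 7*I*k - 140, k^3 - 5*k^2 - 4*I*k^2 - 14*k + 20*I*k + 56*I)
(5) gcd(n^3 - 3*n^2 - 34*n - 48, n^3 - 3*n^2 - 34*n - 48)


(1) = g - 8
(2) = gcd((p - 1/2)^2*(p + 5), (p - 1/2)^2*(p + 5)) = p^3 + 4*p^2 - 19*p/4 + 5/4
(3) = j^2 + 11*j/3 + 2
(4) = k^2 + k*(-7 - 4*I) + 28*I
(5) = gcd((n - 8)*(n + 2)*(n + 3), (n - 8)*(n + 2)*(n + 3)) = n^3 - 3*n^2 - 34*n - 48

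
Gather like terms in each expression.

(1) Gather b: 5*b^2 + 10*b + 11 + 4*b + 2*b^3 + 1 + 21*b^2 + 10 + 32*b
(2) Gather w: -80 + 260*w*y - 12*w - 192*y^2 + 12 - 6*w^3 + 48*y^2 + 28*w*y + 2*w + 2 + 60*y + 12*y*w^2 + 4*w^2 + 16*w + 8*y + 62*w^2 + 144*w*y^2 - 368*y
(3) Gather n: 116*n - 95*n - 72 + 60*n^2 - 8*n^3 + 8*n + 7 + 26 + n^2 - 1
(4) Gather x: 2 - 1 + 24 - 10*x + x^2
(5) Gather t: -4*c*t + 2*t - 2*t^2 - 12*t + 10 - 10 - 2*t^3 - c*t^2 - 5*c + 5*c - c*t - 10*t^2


(1) = 2*b^3 + 26*b^2 + 46*b + 22
(2) = -6*w^3 + w^2*(12*y + 66) + w*(144*y^2 + 288*y + 6) - 144*y^2 - 300*y - 66
(3) = -8*n^3 + 61*n^2 + 29*n - 40
(4) = x^2 - 10*x + 25
(5) = -2*t^3 + t^2*(-c - 12) + t*(-5*c - 10)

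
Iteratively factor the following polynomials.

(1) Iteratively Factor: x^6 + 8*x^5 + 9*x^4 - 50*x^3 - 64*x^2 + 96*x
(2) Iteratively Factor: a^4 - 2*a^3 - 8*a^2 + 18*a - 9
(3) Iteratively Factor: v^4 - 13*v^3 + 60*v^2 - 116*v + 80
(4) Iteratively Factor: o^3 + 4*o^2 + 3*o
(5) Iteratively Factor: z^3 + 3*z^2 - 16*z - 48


(1) = (x - 2)*(x^5 + 10*x^4 + 29*x^3 + 8*x^2 - 48*x) = (x - 2)*(x + 4)*(x^4 + 6*x^3 + 5*x^2 - 12*x) = (x - 2)*(x + 3)*(x + 4)*(x^3 + 3*x^2 - 4*x) = (x - 2)*(x + 3)*(x + 4)^2*(x^2 - x) = x*(x - 2)*(x + 3)*(x + 4)^2*(x - 1)
(2) = (a - 1)*(a^3 - a^2 - 9*a + 9) = (a - 1)*(a + 3)*(a^2 - 4*a + 3) = (a - 3)*(a - 1)*(a + 3)*(a - 1)
(3) = (v - 2)*(v^3 - 11*v^2 + 38*v - 40) = (v - 5)*(v - 2)*(v^2 - 6*v + 8) = (v - 5)*(v - 2)^2*(v - 4)
(4) = (o + 3)*(o^2 + o) = o*(o + 3)*(o + 1)
(5) = (z - 4)*(z^2 + 7*z + 12) = (z - 4)*(z + 4)*(z + 3)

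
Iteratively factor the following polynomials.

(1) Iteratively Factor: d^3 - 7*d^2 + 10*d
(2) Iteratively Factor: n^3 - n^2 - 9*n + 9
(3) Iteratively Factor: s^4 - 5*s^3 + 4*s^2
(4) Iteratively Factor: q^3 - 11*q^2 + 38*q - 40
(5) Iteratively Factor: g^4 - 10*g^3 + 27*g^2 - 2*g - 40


(1) = (d - 2)*(d^2 - 5*d) = d*(d - 2)*(d - 5)
(2) = (n + 3)*(n^2 - 4*n + 3) = (n - 1)*(n + 3)*(n - 3)
(3) = (s)*(s^3 - 5*s^2 + 4*s) = s*(s - 1)*(s^2 - 4*s) = s*(s - 4)*(s - 1)*(s)
(4) = (q - 5)*(q^2 - 6*q + 8) = (q - 5)*(q - 2)*(q - 4)
(5) = (g - 2)*(g^3 - 8*g^2 + 11*g + 20) = (g - 2)*(g + 1)*(g^2 - 9*g + 20) = (g - 5)*(g - 2)*(g + 1)*(g - 4)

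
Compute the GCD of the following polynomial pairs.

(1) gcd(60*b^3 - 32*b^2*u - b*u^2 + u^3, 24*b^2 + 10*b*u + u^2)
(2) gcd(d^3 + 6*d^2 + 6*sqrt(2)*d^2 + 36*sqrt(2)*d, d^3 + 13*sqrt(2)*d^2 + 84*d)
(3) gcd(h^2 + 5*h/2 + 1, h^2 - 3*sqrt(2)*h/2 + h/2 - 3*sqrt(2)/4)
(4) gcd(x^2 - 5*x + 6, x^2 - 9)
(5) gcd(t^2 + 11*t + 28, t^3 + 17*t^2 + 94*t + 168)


(1) = 6*b + u
(2) = gcd(d*(d + 6)*(d + 6*sqrt(2)), d*(d + 6*sqrt(2))*(d + 7*sqrt(2))) = d^2 + 6*sqrt(2)*d
(3) = gcd((h + 1/2)*(h + 2), (h + 1/2)*(h - 3*sqrt(2)/2)) = h + 1/2
(4) = x - 3
(5) = gcd((t + 4)*(t + 7), (t + 4)*(t + 6)*(t + 7)) = t^2 + 11*t + 28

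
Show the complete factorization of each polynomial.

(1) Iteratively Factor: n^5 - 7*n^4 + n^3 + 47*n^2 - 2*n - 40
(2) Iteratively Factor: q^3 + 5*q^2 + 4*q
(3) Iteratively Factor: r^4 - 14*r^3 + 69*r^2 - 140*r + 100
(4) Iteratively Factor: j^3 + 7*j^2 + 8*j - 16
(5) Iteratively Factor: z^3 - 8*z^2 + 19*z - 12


(1) = (n + 1)*(n^4 - 8*n^3 + 9*n^2 + 38*n - 40) = (n - 4)*(n + 1)*(n^3 - 4*n^2 - 7*n + 10) = (n - 4)*(n - 1)*(n + 1)*(n^2 - 3*n - 10) = (n - 5)*(n - 4)*(n - 1)*(n + 1)*(n + 2)
(2) = (q + 4)*(q^2 + q) = q*(q + 4)*(q + 1)
(3) = (r - 5)*(r^3 - 9*r^2 + 24*r - 20) = (r - 5)^2*(r^2 - 4*r + 4) = (r - 5)^2*(r - 2)*(r - 2)
(4) = (j - 1)*(j^2 + 8*j + 16) = (j - 1)*(j + 4)*(j + 4)
(5) = (z - 4)*(z^2 - 4*z + 3) = (z - 4)*(z - 1)*(z - 3)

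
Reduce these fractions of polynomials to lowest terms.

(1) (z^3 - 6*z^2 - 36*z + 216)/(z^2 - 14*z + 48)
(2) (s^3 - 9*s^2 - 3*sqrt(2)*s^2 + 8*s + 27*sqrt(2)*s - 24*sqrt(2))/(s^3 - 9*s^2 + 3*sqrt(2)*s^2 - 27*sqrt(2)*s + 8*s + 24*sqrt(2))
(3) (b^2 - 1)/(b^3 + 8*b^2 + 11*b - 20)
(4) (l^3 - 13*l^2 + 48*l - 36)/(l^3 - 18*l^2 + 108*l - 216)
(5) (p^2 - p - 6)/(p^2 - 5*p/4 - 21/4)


(1) = (z^2 - 36)/(z - 8)
(2) = (s - 3*sqrt(2))/(s + 3*sqrt(2))
(3) = (b + 1)/(b^2 + 9*b + 20)
(4) = (l - 1)/(l - 6)
(5) = (4*p + 8)/(4*p + 7)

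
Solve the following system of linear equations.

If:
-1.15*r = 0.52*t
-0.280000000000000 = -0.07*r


Then:
r = 4.00
t = -8.85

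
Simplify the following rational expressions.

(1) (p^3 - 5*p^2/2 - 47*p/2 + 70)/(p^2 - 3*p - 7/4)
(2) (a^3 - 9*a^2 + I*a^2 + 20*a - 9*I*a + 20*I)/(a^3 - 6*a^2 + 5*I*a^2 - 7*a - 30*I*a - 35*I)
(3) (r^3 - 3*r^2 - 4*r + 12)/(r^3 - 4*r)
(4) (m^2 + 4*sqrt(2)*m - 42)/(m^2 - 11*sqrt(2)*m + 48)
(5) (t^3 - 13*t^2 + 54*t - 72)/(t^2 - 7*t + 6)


(1) = (2*p^2 + 2*p - 40)/(2*p + 1)
(2) = (a^3 + a^2*(-9 + I) + a*(20 - 9*I) + 20*I)/(a^3 + a^2*(-6 + 5*I) + a*(-7 - 30*I) - 35*I)
(3) = (r - 3)/r
(4) = (m + 7*sqrt(2))/(m - 8*sqrt(2))
(5) = (t^2 - 7*t + 12)/(t - 1)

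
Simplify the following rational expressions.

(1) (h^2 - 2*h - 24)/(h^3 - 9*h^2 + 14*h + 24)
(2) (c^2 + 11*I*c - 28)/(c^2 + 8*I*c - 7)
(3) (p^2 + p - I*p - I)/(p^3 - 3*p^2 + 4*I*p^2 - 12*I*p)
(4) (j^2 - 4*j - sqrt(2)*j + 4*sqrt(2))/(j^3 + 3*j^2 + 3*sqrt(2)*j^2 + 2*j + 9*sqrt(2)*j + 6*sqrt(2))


(1) = (h + 4)/(h^2 - 3*h - 4)
(2) = (c + 4*I)/(c + I)
(3) = (p^2 + p*(1 - I) - I)/(p^3 + p^2*(-3 + 4*I) - 12*I*p)
(4) = (j^2 + j*(-4 - sqrt(2)) + 4*sqrt(2))/(j^3 + j^2*(3 + 3*sqrt(2)) + j*(2 + 9*sqrt(2)) + 6*sqrt(2))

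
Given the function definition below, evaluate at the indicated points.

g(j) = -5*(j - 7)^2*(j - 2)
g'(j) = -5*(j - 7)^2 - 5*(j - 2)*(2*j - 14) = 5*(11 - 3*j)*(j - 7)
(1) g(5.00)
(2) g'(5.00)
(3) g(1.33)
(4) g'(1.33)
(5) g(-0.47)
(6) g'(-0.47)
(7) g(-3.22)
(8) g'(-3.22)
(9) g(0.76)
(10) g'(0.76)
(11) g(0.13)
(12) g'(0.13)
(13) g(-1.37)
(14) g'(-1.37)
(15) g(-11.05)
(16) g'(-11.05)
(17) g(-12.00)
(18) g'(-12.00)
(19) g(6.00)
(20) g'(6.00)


(1) = -60.00
(2) = 40.00
(3) = 107.70
(4) = -198.73
(5) = 689.14
(6) = -463.51
(7) = 2726.10
(8) = -1055.73
(9) = 241.41
(10) = -272.06
(11) = 441.29
(12) = -364.45
(13) = 1180.46
(14) = -632.35
(15) = 21258.61
(16) = -3984.54
(17) = 25270.00
(18) = -4465.00
(19) = -20.00
(20) = 35.00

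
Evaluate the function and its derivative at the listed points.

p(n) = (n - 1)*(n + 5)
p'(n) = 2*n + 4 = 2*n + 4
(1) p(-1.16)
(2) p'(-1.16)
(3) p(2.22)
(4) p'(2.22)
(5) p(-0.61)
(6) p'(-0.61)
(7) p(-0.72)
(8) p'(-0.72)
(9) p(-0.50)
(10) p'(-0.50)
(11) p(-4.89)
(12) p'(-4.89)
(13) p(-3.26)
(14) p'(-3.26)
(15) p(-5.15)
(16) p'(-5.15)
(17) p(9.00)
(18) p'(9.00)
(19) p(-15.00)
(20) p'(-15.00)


(1) = -8.29
(2) = 1.68
(3) = 8.81
(4) = 8.44
(5) = -7.07
(6) = 2.78
(7) = -7.36
(8) = 2.56
(9) = -6.75
(10) = 3.00
(11) = -0.65
(12) = -5.78
(13) = -7.41
(14) = -2.52
(15) = 0.92
(16) = -6.30
(17) = 112.00
(18) = 22.00
(19) = 160.00
(20) = -26.00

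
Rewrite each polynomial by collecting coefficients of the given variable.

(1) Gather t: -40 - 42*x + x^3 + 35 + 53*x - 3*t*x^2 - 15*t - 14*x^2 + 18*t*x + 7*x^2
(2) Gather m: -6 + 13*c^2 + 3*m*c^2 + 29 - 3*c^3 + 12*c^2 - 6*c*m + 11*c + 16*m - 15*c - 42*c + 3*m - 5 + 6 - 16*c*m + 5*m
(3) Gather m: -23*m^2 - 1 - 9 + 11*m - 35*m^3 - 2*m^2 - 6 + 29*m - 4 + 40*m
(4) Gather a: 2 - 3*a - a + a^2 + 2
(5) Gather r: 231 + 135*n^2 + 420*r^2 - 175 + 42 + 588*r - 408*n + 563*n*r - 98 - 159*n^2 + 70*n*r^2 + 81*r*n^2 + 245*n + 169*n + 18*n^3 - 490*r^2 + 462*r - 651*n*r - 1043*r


(1) = t*(-3*x^2 + 18*x - 15) + x^3 - 7*x^2 + 11*x - 5
(2) = -3*c^3 + 25*c^2 - 46*c + m*(3*c^2 - 22*c + 24) + 24
(3) = -35*m^3 - 25*m^2 + 80*m - 20
(4) = a^2 - 4*a + 4
(5) = 18*n^3 - 24*n^2 + 6*n + r^2*(70*n - 70) + r*(81*n^2 - 88*n + 7)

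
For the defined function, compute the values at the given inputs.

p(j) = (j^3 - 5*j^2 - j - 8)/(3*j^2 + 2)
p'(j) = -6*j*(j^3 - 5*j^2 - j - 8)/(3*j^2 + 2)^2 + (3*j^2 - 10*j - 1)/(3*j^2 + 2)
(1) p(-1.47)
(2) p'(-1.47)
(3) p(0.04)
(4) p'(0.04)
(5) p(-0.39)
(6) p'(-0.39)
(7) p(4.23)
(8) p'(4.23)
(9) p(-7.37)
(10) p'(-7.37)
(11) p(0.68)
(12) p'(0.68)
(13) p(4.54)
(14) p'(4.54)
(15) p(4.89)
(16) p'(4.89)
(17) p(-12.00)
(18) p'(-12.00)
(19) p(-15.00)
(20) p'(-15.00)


(1) = -2.42
(2) = -0.13
(3) = -4.01
(4) = -0.22
(5) = -3.43
(6) = -1.90
(7) = -0.47
(8) = 0.40
(9) = -4.08
(10) = 0.34
(11) = -3.15
(12) = 1.90
(13) = -0.34
(14) = 0.39
(15) = -0.21
(16) = 0.38
(17) = -5.63
(18) = 0.34
(19) = -6.64
(20) = 0.33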